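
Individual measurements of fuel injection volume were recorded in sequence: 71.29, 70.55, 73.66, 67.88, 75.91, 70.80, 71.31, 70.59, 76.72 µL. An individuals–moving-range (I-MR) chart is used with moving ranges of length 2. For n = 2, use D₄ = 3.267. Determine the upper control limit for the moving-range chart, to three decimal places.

Moving ranges: 0.74, 3.11, 5.78, 8.03, 5.11, 0.51, 0.72, 6.13; M̄R̄ = 30.1300 / 8 = 3.7662
UCL_MR = D₄·M̄R̄ = 3.267 × 3.7662 = 12.3043

12.304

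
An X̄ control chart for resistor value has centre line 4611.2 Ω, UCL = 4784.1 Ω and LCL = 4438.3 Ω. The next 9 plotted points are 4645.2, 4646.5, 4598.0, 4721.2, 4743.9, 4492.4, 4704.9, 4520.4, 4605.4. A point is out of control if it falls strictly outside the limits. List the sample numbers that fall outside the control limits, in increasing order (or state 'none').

none

All 9 points lie within [4438.3, 4784.1].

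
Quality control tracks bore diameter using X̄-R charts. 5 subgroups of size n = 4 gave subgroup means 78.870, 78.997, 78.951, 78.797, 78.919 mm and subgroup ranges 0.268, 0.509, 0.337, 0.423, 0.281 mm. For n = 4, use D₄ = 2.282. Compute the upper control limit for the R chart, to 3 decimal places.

0.830

R̄ = (0.268 + 0.509 + 0.337 + 0.423 + 0.281) / 5 = 1.8180 / 5 = 0.3636
UCL_R = D₄·R̄ = 2.282 × 0.3636 = 0.8297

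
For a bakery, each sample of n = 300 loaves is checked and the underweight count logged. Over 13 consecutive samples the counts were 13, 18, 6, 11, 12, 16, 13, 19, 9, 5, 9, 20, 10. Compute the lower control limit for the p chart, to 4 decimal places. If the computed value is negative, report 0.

p̄ = Σdᵢ / (k·n) = 161 / (13 × 300) = 0.04128
LCL = p̄ − 3·√(p̄(1−p̄)/n) = 0.04128 − 3 × 0.01149 = 0.00682

0.0068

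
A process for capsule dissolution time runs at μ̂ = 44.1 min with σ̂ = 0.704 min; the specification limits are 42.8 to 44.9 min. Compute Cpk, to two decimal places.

Cpu = (USL − μ̂) / (3σ̂) = (44.9 − 44.1) / (3 × 0.704) = 0.3788; Cpl = (μ̂ − LSL) / (3σ̂) = (44.1 − 42.8) / (3 × 0.704) = 0.6155; Cpk = min(Cpu, Cpl) = 0.3788

0.38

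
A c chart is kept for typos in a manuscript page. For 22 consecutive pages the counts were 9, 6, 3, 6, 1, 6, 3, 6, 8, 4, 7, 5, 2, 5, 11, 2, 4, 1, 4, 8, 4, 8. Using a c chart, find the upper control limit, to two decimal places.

c̄ = (9 + 6 + 3 + 6 + 1 + 6 + 3 + 6 + 8 + 4 + 7 + 5 + 2 + 5 + 11 + 2 + 4 + 1 + 4 + 8 + 4 + 8) / 22 = 113 / 22 = 5.1364
UCL = c̄ + 3√c̄ = 5.1364 + 3 × √5.1364 = 5.1364 + 3 × 2.2664 = 11.9354

11.94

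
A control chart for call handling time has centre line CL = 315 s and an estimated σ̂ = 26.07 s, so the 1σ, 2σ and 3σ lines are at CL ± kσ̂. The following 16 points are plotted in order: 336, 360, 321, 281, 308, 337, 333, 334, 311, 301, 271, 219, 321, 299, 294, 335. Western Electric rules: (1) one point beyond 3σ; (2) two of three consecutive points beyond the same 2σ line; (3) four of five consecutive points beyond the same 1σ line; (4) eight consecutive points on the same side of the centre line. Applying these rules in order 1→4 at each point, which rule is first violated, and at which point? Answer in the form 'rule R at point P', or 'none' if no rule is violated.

rule 1 at point 12

Zone of each point (C = within 1σ̂, B = 1σ̂–2σ̂, A = 2σ̂–3σ̂, * = beyond 3σ̂; sign = side of CL): 1:+C, 2:+B, 3:+C, 4:-B, 5:-C, 6:+C, 7:+C, 8:+C, 9:-C, 10:-C, 11:-B, 12:-*, 13:+C, 14:-C, 15:-C, 16:+C
Rule 1 (one point beyond the 3σ limits) is satisfied at point 12.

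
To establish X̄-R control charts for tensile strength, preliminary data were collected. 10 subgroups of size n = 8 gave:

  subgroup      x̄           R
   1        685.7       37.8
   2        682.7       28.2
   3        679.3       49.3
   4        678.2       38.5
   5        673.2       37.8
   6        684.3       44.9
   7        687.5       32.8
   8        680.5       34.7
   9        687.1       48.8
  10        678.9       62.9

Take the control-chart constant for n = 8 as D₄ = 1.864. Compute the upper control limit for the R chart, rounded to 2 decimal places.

77.49

R̄ = (37.8 + 28.2 + 49.3 + 38.5 + 37.8 + 44.9 + 32.8 + 34.7 + 48.8 + 62.9) / 10 = 415.7000 / 10 = 41.5700
UCL_R = D₄·R̄ = 1.864 × 41.5700 = 77.4865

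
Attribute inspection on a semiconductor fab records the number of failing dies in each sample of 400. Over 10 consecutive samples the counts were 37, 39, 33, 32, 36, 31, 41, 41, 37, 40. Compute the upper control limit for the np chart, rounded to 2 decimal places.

54.02

p̄ = Σdᵢ / (k·n) = 367 / (10 × 400) = 0.09175
UCL = np̄ + 3·√(np̄(1−p̄)) = 36.7000 + 3 × √(36.7000×0.90825) = 36.7000 + 3 × 5.7735 = 54.0204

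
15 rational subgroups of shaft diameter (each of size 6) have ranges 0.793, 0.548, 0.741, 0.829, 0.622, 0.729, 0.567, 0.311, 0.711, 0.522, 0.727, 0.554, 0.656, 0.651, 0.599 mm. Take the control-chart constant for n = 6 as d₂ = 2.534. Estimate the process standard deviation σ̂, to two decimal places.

0.25

R̄ = (0.793 + 0.548 + 0.741 + 0.829 + 0.622 + 0.729 + 0.567 + 0.311 + 0.711 + 0.522 + 0.727 + 0.554 + 0.656 + 0.651 + 0.599) / 15 = 0.6373
σ̂ = R̄ / d₂ = 0.6373 / 2.534 = 0.2515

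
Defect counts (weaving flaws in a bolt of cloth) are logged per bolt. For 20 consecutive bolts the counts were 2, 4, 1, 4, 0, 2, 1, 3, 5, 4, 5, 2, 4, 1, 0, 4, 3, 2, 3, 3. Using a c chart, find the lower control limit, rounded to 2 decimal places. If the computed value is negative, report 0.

0.00

c̄ = (2 + 4 + 1 + 4 + 0 + 2 + 1 + 3 + 5 + 4 + 5 + 2 + 4 + 1 + 0 + 4 + 3 + 2 + 3 + 3) / 20 = 53 / 20 = 2.6500
LCL = c̄ − 3√c̄ = 2.6500 − 3 × 1.6279 = -2.2336 → 0 (cannot be negative)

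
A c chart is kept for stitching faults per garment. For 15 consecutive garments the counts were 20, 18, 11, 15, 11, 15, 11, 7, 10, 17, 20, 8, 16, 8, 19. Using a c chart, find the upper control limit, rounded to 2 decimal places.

c̄ = (20 + 18 + 11 + 15 + 11 + 15 + 11 + 7 + 10 + 17 + 20 + 8 + 16 + 8 + 19) / 15 = 206 / 15 = 13.7333
UCL = c̄ + 3√c̄ = 13.7333 + 3 × √13.7333 = 13.7333 + 3 × 3.7059 = 24.8509

24.85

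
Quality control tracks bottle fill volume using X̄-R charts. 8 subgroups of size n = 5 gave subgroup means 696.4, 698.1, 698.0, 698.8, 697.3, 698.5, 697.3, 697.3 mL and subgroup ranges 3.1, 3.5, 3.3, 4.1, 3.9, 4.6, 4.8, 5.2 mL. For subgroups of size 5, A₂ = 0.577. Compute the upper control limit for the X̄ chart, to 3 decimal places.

X̄̄ = (696.4 + 698.1 + 698.0 + 698.8 + 697.3 + 698.5 + 697.3 + 697.3) / 8 = 5581.7000 / 8 = 697.7125
R̄ = (3.1 + 3.5 + 3.3 + 4.1 + 3.9 + 4.6 + 4.8 + 5.2) / 8 = 32.5000 / 8 = 4.0625
UCL = X̄̄ + A₂·R̄ = 697.7125 + 0.577 × 4.0625 = 700.0566

700.057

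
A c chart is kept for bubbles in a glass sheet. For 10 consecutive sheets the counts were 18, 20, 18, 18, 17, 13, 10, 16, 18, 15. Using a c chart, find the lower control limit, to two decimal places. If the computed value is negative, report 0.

4.19

c̄ = (18 + 20 + 18 + 18 + 17 + 13 + 10 + 16 + 18 + 15) / 10 = 163 / 10 = 16.3000
LCL = c̄ − 3√c̄ = 16.3000 − 3 × 4.0373 = 4.1880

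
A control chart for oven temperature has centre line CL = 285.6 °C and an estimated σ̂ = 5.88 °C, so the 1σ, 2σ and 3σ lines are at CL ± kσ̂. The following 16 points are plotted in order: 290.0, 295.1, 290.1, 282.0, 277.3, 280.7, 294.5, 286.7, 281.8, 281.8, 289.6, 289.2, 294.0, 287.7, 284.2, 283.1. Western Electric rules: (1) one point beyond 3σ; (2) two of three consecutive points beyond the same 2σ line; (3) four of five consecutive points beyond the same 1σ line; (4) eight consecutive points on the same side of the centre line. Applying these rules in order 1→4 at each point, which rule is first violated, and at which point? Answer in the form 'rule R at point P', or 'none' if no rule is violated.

none

Zone of each point (C = within 1σ̂, B = 1σ̂–2σ̂, A = 2σ̂–3σ̂, * = beyond 3σ̂; sign = side of CL): 1:+C, 2:+B, 3:+C, 4:-C, 5:-B, 6:-C, 7:+B, 8:+C, 9:-C, 10:-C, 11:+C, 12:+C, 13:+B, 14:+C, 15:-C, 16:-C
No rule fires across all 16 points.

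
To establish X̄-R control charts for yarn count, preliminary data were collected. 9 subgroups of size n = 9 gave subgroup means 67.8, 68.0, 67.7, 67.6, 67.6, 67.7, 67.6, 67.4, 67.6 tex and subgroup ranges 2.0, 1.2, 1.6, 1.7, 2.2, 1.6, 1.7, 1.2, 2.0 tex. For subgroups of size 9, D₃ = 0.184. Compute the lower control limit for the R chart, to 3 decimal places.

R̄ = (2.0 + 1.2 + 1.6 + 1.7 + 2.2 + 1.6 + 1.7 + 1.2 + 2.0) / 9 = 15.2000 / 9 = 1.6889
LCL_R = D₃·R̄ = 0.184 × 1.6889 = 0.3108

0.311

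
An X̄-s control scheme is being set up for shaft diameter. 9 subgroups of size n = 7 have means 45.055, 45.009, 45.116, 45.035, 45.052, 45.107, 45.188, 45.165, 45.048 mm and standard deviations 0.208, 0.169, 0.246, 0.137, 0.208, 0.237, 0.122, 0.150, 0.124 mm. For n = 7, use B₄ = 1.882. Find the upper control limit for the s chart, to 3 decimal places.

0.335

s̄ = (0.208 + 0.169 + 0.246 + 0.137 + 0.208 + 0.237 + 0.122 + 0.150 + 0.124) / 9 = 0.1779
UCL_s = B₄·s̄ = 1.882 × 0.1779 = 0.3348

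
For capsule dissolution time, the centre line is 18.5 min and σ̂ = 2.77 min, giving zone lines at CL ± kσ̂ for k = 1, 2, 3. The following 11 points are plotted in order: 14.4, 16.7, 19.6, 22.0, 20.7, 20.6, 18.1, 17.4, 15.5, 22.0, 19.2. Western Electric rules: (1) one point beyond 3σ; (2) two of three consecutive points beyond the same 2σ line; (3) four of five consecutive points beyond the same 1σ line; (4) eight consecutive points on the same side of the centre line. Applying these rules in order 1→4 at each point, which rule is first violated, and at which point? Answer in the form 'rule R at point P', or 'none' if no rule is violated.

Zone of each point (C = within 1σ̂, B = 1σ̂–2σ̂, A = 2σ̂–3σ̂, * = beyond 3σ̂; sign = side of CL): 1:-B, 2:-C, 3:+C, 4:+B, 5:+C, 6:+C, 7:-C, 8:-C, 9:-B, 10:+B, 11:+C
No rule fires across all 11 points.

none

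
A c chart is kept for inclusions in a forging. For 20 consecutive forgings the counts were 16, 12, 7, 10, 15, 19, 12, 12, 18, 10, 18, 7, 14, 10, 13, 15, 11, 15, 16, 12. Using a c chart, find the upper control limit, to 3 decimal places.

23.958

c̄ = (16 + 12 + 7 + 10 + 15 + 19 + 12 + 12 + 18 + 10 + 18 + 7 + 14 + 10 + 13 + 15 + 11 + 15 + 16 + 12) / 20 = 262 / 20 = 13.1000
UCL = c̄ + 3√c̄ = 13.1000 + 3 × √13.1000 = 13.1000 + 3 × 3.6194 = 23.9582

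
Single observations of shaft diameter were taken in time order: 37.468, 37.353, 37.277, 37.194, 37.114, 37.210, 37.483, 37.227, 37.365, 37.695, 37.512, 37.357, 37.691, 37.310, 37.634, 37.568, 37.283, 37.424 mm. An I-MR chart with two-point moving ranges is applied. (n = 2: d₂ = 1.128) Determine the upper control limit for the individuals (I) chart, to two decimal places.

X̄ = (37.468 + 37.353 + 37.277 + 37.194 + 37.114 + 37.210 + 37.483 + 37.227 + 37.365 + 37.695 + 37.512 + 37.357 + 37.691 + 37.310 + 37.634 + 37.568 + 37.283 + 37.424) / 18 = 37.3981
Moving ranges: 0.115, 0.076, 0.083, 0.080, 0.096, 0.273, 0.256, 0.138, 0.330, 0.183, 0.155, 0.334, 0.381, 0.324, 0.066, 0.285, 0.141; M̄R̄ = 3.3160 / 17 = 0.1951
UCL = X̄ + 3·M̄R̄/d₂ = 37.3981 + 3 × 0.1951 / 1.128 = 37.9168

37.92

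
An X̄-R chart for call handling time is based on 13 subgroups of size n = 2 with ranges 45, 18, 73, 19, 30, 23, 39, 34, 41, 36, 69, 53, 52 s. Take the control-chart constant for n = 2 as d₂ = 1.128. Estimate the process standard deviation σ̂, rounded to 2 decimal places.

R̄ = (45 + 18 + 73 + 19 + 30 + 23 + 39 + 34 + 41 + 36 + 69 + 53 + 52) / 13 = 40.9231
σ̂ = R̄ / d₂ = 40.9231 / 1.128 = 36.2793

36.28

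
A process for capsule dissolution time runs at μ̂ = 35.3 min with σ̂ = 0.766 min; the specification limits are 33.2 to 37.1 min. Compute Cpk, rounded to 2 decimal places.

0.78

Cpu = (USL − μ̂) / (3σ̂) = (37.1 − 35.3) / (3 × 0.766) = 0.7833; Cpl = (μ̂ − LSL) / (3σ̂) = (35.3 − 33.2) / (3 × 0.766) = 0.9138; Cpk = min(Cpu, Cpl) = 0.7833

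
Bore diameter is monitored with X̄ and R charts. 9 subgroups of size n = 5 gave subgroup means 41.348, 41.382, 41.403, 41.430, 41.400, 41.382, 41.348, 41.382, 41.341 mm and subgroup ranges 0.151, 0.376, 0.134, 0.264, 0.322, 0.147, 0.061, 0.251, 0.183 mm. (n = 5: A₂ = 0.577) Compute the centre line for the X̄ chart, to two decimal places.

X̄̄ = (41.348 + 41.382 + 41.403 + 41.430 + 41.400 + 41.382 + 41.348 + 41.382 + 41.341) / 9 = 372.4160 / 9 = 41.3796
CL = X̄̄ = 41.3796

41.38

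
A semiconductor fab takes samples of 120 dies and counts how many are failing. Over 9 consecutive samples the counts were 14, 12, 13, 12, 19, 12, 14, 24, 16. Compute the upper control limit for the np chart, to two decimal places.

p̄ = Σdᵢ / (k·n) = 136 / (9 × 120) = 0.12593
UCL = np̄ + 3·√(np̄(1−p̄)) = 15.1111 + 3 × √(15.1111×0.87407) = 15.1111 + 3 × 3.6343 = 26.0140

26.01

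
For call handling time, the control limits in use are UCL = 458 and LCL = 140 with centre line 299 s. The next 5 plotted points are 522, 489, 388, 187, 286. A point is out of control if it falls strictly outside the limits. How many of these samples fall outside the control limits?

2

Compare each point to [140, 458]: sample 1 = 522 > UCL; sample 2 = 489 > UCL.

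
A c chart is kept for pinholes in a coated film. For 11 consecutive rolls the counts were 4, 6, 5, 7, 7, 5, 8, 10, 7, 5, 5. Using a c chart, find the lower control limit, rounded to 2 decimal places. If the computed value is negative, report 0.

c̄ = (4 + 6 + 5 + 7 + 7 + 5 + 8 + 10 + 7 + 5 + 5) / 11 = 69 / 11 = 6.2727
LCL = c̄ − 3√c̄ = 6.2727 − 3 × 2.5045 = -1.2409 → 0 (cannot be negative)

0.00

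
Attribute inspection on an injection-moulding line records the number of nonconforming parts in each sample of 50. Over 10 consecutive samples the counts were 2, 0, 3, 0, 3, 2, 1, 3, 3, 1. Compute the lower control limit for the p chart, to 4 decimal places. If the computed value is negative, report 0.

0.0000

p̄ = Σdᵢ / (k·n) = 18 / (10 × 50) = 0.03600
LCL = p̄ − 3·√(p̄(1−p̄)/n) = 0.03600 − 3 × 0.02635 = -0.04304 → 0 (negative, so LCL = 0)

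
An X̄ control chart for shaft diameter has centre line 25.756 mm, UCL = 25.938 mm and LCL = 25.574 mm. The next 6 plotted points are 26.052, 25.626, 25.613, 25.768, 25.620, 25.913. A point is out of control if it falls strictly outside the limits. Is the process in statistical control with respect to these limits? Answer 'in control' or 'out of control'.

Compare each point to [25.574, 25.938]: sample 1 = 26.052 > UCL.

out of control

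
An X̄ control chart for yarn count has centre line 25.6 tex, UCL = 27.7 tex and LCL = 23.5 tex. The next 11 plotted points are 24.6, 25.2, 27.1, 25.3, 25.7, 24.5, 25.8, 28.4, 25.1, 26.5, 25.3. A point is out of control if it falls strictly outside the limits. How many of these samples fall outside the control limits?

1

Compare each point to [23.5, 27.7]: sample 8 = 28.4 > UCL.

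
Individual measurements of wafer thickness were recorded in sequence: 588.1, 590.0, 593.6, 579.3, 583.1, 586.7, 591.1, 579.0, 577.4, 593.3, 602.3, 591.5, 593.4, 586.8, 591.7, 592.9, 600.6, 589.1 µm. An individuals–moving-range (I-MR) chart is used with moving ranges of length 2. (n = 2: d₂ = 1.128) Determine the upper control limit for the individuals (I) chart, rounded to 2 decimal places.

607.40

X̄ = (588.1 + 590.0 + 593.6 + 579.3 + 583.1 + 586.7 + 591.1 + 579.0 + 577.4 + 593.3 + 602.3 + 591.5 + 593.4 + 586.8 + 591.7 + 592.9 + 600.6 + 589.1) / 18 = 589.4389
Moving ranges: 1.9, 3.6, 14.3, 3.8, 3.6, 4.4, 12.1, 1.6, 15.9, 9.0, 10.8, 1.9, 6.6, 4.9, 1.2, 7.7, 11.5; M̄R̄ = 114.8000 / 17 = 6.7529
UCL = X̄ + 3·M̄R̄/d₂ = 589.4389 + 3 × 6.7529 / 1.128 = 607.3988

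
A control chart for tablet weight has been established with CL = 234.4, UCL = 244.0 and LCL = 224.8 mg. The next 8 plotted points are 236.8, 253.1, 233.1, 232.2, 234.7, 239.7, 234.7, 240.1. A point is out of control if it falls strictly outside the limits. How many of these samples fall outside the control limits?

1

Compare each point to [224.8, 244.0]: sample 2 = 253.1 > UCL.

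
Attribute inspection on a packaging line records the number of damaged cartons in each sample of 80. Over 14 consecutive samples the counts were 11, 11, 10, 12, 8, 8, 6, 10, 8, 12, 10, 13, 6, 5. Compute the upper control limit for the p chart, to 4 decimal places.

0.2235

p̄ = Σdᵢ / (k·n) = 130 / (14 × 80) = 0.11607
UCL = p̄ + 3·√(p̄(1−p̄)/n) = 0.11607 + 3 × √(0.11607×0.88393/80) = 0.11607 + 3 × 0.03581 = 0.22351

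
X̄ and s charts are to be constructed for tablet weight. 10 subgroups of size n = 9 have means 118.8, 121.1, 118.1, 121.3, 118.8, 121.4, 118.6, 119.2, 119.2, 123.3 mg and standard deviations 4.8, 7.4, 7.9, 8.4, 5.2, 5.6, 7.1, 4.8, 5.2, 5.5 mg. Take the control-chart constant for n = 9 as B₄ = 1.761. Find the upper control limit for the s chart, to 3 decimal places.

s̄ = (4.8 + 7.4 + 7.9 + 8.4 + 5.2 + 5.6 + 7.1 + 4.8 + 5.2 + 5.5) / 10 = 6.1900
UCL_s = B₄·s̄ = 1.761 × 6.1900 = 10.9006

10.901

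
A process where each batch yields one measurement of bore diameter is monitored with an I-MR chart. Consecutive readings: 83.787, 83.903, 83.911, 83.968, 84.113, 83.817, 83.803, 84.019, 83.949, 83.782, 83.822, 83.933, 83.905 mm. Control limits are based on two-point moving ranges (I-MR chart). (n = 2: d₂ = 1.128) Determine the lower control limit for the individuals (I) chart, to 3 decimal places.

X̄ = (83.787 + 83.903 + 83.911 + 83.968 + 84.113 + 83.817 + 83.803 + 84.019 + 83.949 + 83.782 + 83.822 + 83.933 + 83.905) / 13 = 83.9009
Moving ranges: 0.116, 0.008, 0.057, 0.145, 0.296, 0.014, 0.216, 0.070, 0.167, 0.040, 0.111, 0.028; M̄R̄ = 1.2680 / 12 = 0.1057
LCL = X̄ − 3·M̄R̄/d₂ = 83.9009 − 3 × 0.1057 / 1.128 = 83.6199

83.620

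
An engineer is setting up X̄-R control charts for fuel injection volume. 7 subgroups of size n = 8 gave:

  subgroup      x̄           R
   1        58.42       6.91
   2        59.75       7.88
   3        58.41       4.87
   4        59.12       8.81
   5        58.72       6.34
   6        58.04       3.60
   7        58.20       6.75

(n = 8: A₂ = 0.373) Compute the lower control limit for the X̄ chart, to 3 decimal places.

56.259

X̄̄ = (58.42 + 59.75 + 58.41 + 59.12 + 58.72 + 58.04 + 58.20) / 7 = 410.6600 / 7 = 58.6657
R̄ = (6.91 + 7.88 + 4.87 + 8.81 + 6.34 + 3.60 + 6.75) / 7 = 45.1600 / 7 = 6.4514
LCL = X̄̄ − A₂·R̄ = 58.6657 − 0.373 × 6.4514 = 56.2593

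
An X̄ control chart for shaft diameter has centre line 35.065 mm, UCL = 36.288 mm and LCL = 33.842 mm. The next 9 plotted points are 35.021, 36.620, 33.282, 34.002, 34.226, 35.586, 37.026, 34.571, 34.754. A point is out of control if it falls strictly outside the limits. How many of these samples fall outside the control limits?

3

Compare each point to [33.842, 36.288]: sample 2 = 36.620 > UCL; sample 3 = 33.282 < LCL; sample 7 = 37.026 > UCL.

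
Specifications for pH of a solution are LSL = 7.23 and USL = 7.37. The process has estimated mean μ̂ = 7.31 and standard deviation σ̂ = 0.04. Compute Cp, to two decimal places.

0.58

Cp = (USL − LSL) / (6σ̂) = (7.37 − 7.23) / (6 × 0.04) = 0.1400 / 0.2400 = 0.5833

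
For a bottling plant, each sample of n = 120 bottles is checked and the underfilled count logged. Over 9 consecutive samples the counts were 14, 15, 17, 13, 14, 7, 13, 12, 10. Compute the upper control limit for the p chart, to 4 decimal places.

0.1910

p̄ = Σdᵢ / (k·n) = 115 / (9 × 120) = 0.10648
UCL = p̄ + 3·√(p̄(1−p̄)/n) = 0.10648 + 3 × √(0.10648×0.89352/120) = 0.10648 + 3 × 0.02816 = 0.19095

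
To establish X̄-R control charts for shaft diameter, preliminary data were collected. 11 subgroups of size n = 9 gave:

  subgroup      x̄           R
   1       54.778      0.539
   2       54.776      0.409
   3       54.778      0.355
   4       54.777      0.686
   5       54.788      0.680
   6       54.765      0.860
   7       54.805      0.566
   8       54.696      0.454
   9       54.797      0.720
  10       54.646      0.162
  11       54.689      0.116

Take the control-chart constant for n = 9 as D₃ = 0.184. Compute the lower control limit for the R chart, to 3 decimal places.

0.093

R̄ = (0.539 + 0.409 + 0.355 + 0.686 + 0.680 + 0.860 + 0.566 + 0.454 + 0.720 + 0.162 + 0.116) / 11 = 5.5470 / 11 = 0.5043
LCL_R = D₃·R̄ = 0.184 × 0.5043 = 0.0928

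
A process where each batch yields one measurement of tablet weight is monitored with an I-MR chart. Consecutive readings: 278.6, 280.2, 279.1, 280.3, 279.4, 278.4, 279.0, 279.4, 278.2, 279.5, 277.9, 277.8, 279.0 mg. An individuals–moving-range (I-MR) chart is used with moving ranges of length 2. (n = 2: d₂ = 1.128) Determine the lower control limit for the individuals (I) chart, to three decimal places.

276.281

X̄ = (278.6 + 280.2 + 279.1 + 280.3 + 279.4 + 278.4 + 279.0 + 279.4 + 278.2 + 279.5 + 277.9 + 277.8 + 279.0) / 13 = 278.9846
Moving ranges: 1.6, 1.1, 1.2, 0.9, 1.0, 0.6, 0.4, 1.2, 1.3, 1.6, 0.1, 1.2; M̄R̄ = 12.2000 / 12 = 1.0167
LCL = X̄ − 3·M̄R̄/d₂ = 278.9846 − 3 × 1.0167 / 1.128 = 276.2807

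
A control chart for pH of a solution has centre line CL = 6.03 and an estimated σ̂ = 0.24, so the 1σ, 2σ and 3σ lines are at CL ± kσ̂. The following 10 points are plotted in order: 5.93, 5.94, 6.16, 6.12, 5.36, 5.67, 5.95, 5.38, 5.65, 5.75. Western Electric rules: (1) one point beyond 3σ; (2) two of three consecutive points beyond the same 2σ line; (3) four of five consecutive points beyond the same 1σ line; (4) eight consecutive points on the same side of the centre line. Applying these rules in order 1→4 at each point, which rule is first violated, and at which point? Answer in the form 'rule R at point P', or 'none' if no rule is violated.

Zone of each point (C = within 1σ̂, B = 1σ̂–2σ̂, A = 2σ̂–3σ̂, * = beyond 3σ̂; sign = side of CL): 1:-C, 2:-C, 3:+C, 4:+C, 5:-A, 6:-B, 7:-C, 8:-A, 9:-B, 10:-B
Rule 3 (four of five consecutive points beyond the same 1σ limit) is satisfied at point 9.

rule 3 at point 9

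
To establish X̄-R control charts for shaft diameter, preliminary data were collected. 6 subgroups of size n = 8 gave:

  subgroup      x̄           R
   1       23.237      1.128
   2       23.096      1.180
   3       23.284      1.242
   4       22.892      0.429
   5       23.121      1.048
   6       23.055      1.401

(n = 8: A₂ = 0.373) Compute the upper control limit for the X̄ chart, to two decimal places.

X̄̄ = (23.237 + 23.096 + 23.284 + 22.892 + 23.121 + 23.055) / 6 = 138.6850 / 6 = 23.1142
R̄ = (1.128 + 1.180 + 1.242 + 0.429 + 1.048 + 1.401) / 6 = 6.4280 / 6 = 1.0713
UCL = X̄̄ + A₂·R̄ = 23.1142 + 0.373 × 1.0713 = 23.5138

23.51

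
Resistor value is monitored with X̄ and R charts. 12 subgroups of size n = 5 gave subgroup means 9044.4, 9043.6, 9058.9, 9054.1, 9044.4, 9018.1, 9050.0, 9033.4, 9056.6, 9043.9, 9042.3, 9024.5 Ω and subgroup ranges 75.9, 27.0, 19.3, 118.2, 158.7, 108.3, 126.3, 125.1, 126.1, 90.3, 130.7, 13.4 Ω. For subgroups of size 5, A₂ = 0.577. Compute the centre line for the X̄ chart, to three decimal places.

X̄̄ = (9044.4 + 9043.6 + 9058.9 + 9054.1 + 9044.4 + 9018.1 + 9050.0 + 9033.4 + 9056.6 + 9043.9 + 9042.3 + 9024.5) / 12 = 108514.2000 / 12 = 9042.8500
CL = X̄̄ = 9042.8500

9042.850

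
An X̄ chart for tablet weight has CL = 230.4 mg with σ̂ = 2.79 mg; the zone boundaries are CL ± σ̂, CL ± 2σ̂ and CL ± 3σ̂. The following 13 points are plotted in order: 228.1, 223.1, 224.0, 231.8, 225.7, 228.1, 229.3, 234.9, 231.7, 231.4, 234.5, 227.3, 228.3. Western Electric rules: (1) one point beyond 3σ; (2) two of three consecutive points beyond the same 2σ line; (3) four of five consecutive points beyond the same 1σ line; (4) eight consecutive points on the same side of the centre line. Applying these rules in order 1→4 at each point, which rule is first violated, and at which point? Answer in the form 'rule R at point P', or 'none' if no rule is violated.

Zone of each point (C = within 1σ̂, B = 1σ̂–2σ̂, A = 2σ̂–3σ̂, * = beyond 3σ̂; sign = side of CL): 1:-C, 2:-A, 3:-A, 4:+C, 5:-B, 6:-C, 7:-C, 8:+B, 9:+C, 10:+C, 11:+B, 12:-B, 13:-C
Rule 2 (two of three consecutive points beyond the same 2σ limit) is satisfied at point 3.

rule 2 at point 3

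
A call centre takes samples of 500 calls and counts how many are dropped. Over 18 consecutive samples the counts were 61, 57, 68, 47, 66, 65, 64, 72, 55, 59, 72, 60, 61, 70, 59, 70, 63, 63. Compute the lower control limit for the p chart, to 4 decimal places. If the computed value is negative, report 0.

p̄ = Σdᵢ / (k·n) = 1132 / (18 × 500) = 0.12578
LCL = p̄ − 3·√(p̄(1−p̄)/n) = 0.12578 − 3 × 0.01483 = 0.08129

0.0813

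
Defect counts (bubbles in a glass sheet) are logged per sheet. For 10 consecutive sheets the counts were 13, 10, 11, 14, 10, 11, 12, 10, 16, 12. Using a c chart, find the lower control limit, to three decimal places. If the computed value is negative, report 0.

c̄ = (13 + 10 + 11 + 14 + 10 + 11 + 12 + 10 + 16 + 12) / 10 = 119 / 10 = 11.9000
LCL = c̄ − 3√c̄ = 11.9000 − 3 × 3.4496 = 1.5511

1.551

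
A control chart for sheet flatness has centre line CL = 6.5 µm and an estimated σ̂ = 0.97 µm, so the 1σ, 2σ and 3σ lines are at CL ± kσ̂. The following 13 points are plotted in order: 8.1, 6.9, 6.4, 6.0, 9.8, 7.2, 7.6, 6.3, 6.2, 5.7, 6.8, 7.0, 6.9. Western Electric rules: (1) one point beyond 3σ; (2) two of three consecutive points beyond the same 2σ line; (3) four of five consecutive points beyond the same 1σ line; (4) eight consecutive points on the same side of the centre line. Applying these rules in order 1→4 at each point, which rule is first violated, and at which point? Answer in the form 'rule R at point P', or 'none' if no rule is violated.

Zone of each point (C = within 1σ̂, B = 1σ̂–2σ̂, A = 2σ̂–3σ̂, * = beyond 3σ̂; sign = side of CL): 1:+B, 2:+C, 3:-C, 4:-C, 5:+*, 6:+C, 7:+B, 8:-C, 9:-C, 10:-C, 11:+C, 12:+C, 13:+C
Rule 1 (one point beyond the 3σ limits) is satisfied at point 5.

rule 1 at point 5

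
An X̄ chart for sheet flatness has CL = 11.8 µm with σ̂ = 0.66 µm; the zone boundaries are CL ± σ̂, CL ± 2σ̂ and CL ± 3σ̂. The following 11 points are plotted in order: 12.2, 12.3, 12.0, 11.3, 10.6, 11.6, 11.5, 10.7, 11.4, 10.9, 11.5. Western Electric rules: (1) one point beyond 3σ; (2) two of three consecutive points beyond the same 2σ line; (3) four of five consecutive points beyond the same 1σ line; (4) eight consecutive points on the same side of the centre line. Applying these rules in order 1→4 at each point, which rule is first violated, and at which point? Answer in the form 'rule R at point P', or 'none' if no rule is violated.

Zone of each point (C = within 1σ̂, B = 1σ̂–2σ̂, A = 2σ̂–3σ̂, * = beyond 3σ̂; sign = side of CL): 1:+C, 2:+C, 3:+C, 4:-C, 5:-B, 6:-C, 7:-C, 8:-B, 9:-C, 10:-B, 11:-C
Rule 4 (eight consecutive points on the same side of the centre line) is satisfied at point 11.

rule 4 at point 11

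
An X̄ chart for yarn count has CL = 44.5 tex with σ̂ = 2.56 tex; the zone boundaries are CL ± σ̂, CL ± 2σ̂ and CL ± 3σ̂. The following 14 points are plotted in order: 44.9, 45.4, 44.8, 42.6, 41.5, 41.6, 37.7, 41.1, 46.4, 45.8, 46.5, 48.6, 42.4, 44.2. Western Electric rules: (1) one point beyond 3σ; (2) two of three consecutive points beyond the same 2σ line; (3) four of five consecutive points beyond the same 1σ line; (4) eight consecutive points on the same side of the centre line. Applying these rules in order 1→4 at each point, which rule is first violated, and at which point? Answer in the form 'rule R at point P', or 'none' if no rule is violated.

Zone of each point (C = within 1σ̂, B = 1σ̂–2σ̂, A = 2σ̂–3σ̂, * = beyond 3σ̂; sign = side of CL): 1:+C, 2:+C, 3:+C, 4:-C, 5:-B, 6:-B, 7:-A, 8:-B, 9:+C, 10:+C, 11:+C, 12:+B, 13:-C, 14:-C
Rule 3 (four of five consecutive points beyond the same 1σ limit) is satisfied at point 8.

rule 3 at point 8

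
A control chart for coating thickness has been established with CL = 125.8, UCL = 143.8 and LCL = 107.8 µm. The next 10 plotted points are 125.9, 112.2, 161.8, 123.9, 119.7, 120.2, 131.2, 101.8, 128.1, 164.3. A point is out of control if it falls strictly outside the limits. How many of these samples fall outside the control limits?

Compare each point to [107.8, 143.8]: sample 3 = 161.8 > UCL; sample 8 = 101.8 < LCL; sample 10 = 164.3 > UCL.

3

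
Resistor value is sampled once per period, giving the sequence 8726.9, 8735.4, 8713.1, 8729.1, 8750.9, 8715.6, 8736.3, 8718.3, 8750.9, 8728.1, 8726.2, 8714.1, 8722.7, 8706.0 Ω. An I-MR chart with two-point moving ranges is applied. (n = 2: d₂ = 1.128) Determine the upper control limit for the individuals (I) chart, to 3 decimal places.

8775.233

X̄ = (8726.9 + 8735.4 + 8713.1 + 8729.1 + 8750.9 + 8715.6 + 8736.3 + 8718.3 + 8750.9 + 8728.1 + 8726.2 + 8714.1 + 8722.7 + 8706.0) / 14 = 8726.6857
Moving ranges: 8.5, 22.3, 16.0, 21.8, 35.3, 20.7, 18.0, 32.6, 22.8, 1.9, 12.1, 8.6, 16.7; M̄R̄ = 237.3000 / 13 = 18.2538
UCL = X̄ + 3·M̄R̄/d₂ = 8726.6857 + 3 × 18.2538 / 1.128 = 8775.2332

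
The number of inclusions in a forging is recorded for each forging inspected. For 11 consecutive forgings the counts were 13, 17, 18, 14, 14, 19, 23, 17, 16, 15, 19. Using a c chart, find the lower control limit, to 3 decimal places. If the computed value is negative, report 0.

c̄ = (13 + 17 + 18 + 14 + 14 + 19 + 23 + 17 + 16 + 15 + 19) / 11 = 185 / 11 = 16.8182
LCL = c̄ − 3√c̄ = 16.8182 − 3 × 4.1010 = 4.5152

4.515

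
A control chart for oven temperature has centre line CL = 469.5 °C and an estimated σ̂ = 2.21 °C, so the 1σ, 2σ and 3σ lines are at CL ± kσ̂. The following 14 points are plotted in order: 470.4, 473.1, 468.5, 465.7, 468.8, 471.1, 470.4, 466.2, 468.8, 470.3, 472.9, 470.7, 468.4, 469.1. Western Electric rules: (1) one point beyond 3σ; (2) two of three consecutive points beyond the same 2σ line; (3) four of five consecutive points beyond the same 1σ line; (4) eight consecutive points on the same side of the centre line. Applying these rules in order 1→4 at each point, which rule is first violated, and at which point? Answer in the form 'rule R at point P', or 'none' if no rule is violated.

Zone of each point (C = within 1σ̂, B = 1σ̂–2σ̂, A = 2σ̂–3σ̂, * = beyond 3σ̂; sign = side of CL): 1:+C, 2:+B, 3:-C, 4:-B, 5:-C, 6:+C, 7:+C, 8:-B, 9:-C, 10:+C, 11:+B, 12:+C, 13:-C, 14:-C
No rule fires across all 14 points.

none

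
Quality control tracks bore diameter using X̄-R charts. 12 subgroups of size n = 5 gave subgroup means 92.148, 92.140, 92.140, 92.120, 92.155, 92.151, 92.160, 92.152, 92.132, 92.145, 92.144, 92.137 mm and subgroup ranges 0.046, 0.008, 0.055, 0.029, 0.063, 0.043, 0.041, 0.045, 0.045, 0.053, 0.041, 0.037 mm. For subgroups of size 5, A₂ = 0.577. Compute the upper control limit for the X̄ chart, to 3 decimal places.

92.168

X̄̄ = (92.148 + 92.140 + 92.140 + 92.120 + 92.155 + 92.151 + 92.160 + 92.152 + 92.132 + 92.145 + 92.144 + 92.137) / 12 = 1105.7240 / 12 = 92.1437
R̄ = (0.046 + 0.008 + 0.055 + 0.029 + 0.063 + 0.043 + 0.041 + 0.045 + 0.045 + 0.053 + 0.041 + 0.037) / 12 = 0.5060 / 12 = 0.0422
UCL = X̄̄ + A₂·R̄ = 92.1437 + 0.577 × 0.0422 = 92.1680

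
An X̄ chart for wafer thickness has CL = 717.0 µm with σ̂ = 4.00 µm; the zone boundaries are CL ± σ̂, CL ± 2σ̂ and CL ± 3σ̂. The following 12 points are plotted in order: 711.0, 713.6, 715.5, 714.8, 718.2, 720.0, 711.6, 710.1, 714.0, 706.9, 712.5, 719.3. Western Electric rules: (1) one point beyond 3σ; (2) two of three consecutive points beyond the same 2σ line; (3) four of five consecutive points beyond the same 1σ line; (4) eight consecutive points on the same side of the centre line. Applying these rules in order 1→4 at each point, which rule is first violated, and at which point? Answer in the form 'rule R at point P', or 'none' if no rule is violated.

rule 3 at point 11

Zone of each point (C = within 1σ̂, B = 1σ̂–2σ̂, A = 2σ̂–3σ̂, * = beyond 3σ̂; sign = side of CL): 1:-B, 2:-C, 3:-C, 4:-C, 5:+C, 6:+C, 7:-B, 8:-B, 9:-C, 10:-A, 11:-B, 12:+C
Rule 3 (four of five consecutive points beyond the same 1σ limit) is satisfied at point 11.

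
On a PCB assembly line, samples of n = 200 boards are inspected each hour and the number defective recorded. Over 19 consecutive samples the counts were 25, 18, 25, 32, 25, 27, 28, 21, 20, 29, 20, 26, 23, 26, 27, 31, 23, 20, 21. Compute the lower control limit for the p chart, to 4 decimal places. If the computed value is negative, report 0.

p̄ = Σdᵢ / (k·n) = 467 / (19 × 200) = 0.12289
LCL = p̄ − 3·√(p̄(1−p̄)/n) = 0.12289 − 3 × 0.02322 = 0.05325

0.0532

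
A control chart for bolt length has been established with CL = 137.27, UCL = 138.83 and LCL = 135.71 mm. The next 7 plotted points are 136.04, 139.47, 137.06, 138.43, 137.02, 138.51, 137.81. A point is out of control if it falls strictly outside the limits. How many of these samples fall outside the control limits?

1

Compare each point to [135.71, 138.83]: sample 2 = 139.47 > UCL.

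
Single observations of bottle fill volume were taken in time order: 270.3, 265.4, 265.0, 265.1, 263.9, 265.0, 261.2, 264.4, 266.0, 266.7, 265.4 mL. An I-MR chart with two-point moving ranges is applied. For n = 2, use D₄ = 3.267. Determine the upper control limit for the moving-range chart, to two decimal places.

5.98

Moving ranges: 4.9, 0.4, 0.1, 1.2, 1.1, 3.8, 3.2, 1.6, 0.7, 1.3; M̄R̄ = 18.3000 / 10 = 1.8300
UCL_MR = D₄·M̄R̄ = 3.267 × 1.8300 = 5.9786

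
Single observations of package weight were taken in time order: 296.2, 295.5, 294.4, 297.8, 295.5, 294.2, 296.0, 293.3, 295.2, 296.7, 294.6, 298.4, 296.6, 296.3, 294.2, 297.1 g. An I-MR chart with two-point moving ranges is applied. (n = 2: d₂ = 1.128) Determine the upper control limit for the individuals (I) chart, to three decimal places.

301.016

X̄ = (296.2 + 295.5 + 294.4 + 297.8 + 295.5 + 294.2 + 296.0 + 293.3 + 295.2 + 296.7 + 294.6 + 298.4 + 296.6 + 296.3 + 294.2 + 297.1) / 16 = 295.7500
Moving ranges: 0.7, 1.1, 3.4, 2.3, 1.3, 1.8, 2.7, 1.9, 1.5, 2.1, 3.8, 1.8, 0.3, 2.1, 2.9; M̄R̄ = 29.7000 / 15 = 1.9800
UCL = X̄ + 3·M̄R̄/d₂ = 295.7500 + 3 × 1.9800 / 1.128 = 301.0160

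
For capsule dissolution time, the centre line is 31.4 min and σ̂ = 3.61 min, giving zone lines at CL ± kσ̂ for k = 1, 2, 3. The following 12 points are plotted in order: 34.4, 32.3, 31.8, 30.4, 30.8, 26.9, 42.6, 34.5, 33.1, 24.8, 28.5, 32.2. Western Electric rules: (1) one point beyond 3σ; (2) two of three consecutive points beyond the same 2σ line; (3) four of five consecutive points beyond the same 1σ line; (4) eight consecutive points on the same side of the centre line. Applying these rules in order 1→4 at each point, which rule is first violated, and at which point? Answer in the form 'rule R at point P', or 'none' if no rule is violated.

Zone of each point (C = within 1σ̂, B = 1σ̂–2σ̂, A = 2σ̂–3σ̂, * = beyond 3σ̂; sign = side of CL): 1:+C, 2:+C, 3:+C, 4:-C, 5:-C, 6:-B, 7:+*, 8:+C, 9:+C, 10:-B, 11:-C, 12:+C
Rule 1 (one point beyond the 3σ limits) is satisfied at point 7.

rule 1 at point 7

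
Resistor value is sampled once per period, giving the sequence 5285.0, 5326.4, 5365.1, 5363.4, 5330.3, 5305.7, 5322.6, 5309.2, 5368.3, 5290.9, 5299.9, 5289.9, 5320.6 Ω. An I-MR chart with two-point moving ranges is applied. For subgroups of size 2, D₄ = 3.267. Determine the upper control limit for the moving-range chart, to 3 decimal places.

Moving ranges: 41.4, 38.7, 1.7, 33.1, 24.6, 16.9, 13.4, 59.1, 77.4, 9.0, 10.0, 30.7; M̄R̄ = 356.0000 / 12 = 29.6667
UCL_MR = D₄·M̄R̄ = 3.267 × 29.6667 = 96.9210

96.921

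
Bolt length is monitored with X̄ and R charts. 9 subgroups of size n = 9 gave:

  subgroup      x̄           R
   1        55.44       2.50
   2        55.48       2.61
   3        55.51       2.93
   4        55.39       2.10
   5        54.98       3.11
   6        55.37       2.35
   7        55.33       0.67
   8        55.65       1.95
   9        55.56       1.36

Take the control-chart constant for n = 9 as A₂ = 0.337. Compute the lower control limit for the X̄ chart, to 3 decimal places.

54.679

X̄̄ = (55.44 + 55.48 + 55.51 + 55.39 + 54.98 + 55.37 + 55.33 + 55.65 + 55.56) / 9 = 498.7100 / 9 = 55.4122
R̄ = (2.50 + 2.61 + 2.93 + 2.10 + 3.11 + 2.35 + 0.67 + 1.95 + 1.36) / 9 = 19.5800 / 9 = 2.1756
LCL = X̄̄ − A₂·R̄ = 55.4122 − 0.337 × 2.1756 = 54.6791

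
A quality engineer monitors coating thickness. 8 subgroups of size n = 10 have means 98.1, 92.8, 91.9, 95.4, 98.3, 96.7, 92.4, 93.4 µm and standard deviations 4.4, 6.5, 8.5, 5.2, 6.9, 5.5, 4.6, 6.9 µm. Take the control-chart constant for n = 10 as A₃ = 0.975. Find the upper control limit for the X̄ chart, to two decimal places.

100.79

X̄̄ = (98.1 + 92.8 + 91.9 + 95.4 + 98.3 + 96.7 + 92.4 + 93.4) / 8 = 94.8750
s̄ = (4.4 + 6.5 + 8.5 + 5.2 + 6.9 + 5.5 + 4.6 + 6.9) / 8 = 6.0625
UCL = X̄̄ + A₃·s̄ = 94.8750 + 0.975 × 6.0625 = 100.7859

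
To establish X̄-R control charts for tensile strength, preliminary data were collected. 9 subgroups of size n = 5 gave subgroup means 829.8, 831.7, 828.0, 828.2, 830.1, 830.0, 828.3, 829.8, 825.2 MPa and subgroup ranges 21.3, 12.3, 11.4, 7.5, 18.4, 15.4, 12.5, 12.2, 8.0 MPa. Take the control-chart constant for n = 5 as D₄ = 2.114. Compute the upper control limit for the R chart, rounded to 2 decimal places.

R̄ = (21.3 + 12.3 + 11.4 + 7.5 + 18.4 + 15.4 + 12.5 + 12.2 + 8.0) / 9 = 119.0000 / 9 = 13.2222
UCL_R = D₄·R̄ = 2.114 × 13.2222 = 27.9518

27.95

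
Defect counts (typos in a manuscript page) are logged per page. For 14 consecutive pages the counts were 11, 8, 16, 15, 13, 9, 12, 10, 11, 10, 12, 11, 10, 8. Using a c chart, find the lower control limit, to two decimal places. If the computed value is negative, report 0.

1.13

c̄ = (11 + 8 + 16 + 15 + 13 + 9 + 12 + 10 + 11 + 10 + 12 + 11 + 10 + 8) / 14 = 156 / 14 = 11.1429
LCL = c̄ − 3√c̄ = 11.1429 − 3 × 3.3381 = 1.1286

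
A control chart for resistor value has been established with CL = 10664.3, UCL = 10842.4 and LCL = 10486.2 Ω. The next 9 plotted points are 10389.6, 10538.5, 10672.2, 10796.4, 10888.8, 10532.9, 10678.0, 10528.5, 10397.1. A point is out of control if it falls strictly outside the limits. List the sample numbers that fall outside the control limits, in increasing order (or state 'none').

1, 5, 9

Compare each point to [10486.2, 10842.4]: sample 1 = 10389.6 < LCL; sample 5 = 10888.8 > UCL; sample 9 = 10397.1 < LCL.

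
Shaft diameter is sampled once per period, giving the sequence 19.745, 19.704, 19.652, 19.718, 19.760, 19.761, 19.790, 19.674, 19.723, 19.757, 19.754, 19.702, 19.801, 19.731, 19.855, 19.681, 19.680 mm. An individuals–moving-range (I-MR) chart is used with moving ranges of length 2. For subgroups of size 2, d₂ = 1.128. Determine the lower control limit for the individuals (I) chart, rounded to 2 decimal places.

19.58

X̄ = (19.745 + 19.704 + 19.652 + 19.718 + 19.760 + 19.761 + 19.790 + 19.674 + 19.723 + 19.757 + 19.754 + 19.702 + 19.801 + 19.731 + 19.855 + 19.681 + 19.680) / 17 = 19.7346
Moving ranges: 0.041, 0.052, 0.066, 0.042, 0.001, 0.029, 0.116, 0.049, 0.034, 0.003, 0.052, 0.099, 0.070, 0.124, 0.174, 0.001; M̄R̄ = 0.9530 / 16 = 0.0596
LCL = X̄ − 3·M̄R̄/d₂ = 19.7346 − 3 × 0.0596 / 1.128 = 19.5762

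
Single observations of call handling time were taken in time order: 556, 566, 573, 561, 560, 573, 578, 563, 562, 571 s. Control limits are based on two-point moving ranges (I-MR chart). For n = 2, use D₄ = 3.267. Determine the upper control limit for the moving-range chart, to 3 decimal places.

26.499

Moving ranges: 10, 7, 12, 1, 13, 5, 15, 1, 9; M̄R̄ = 73.0000 / 9 = 8.1111
UCL_MR = D₄·M̄R̄ = 3.267 × 8.1111 = 26.4990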